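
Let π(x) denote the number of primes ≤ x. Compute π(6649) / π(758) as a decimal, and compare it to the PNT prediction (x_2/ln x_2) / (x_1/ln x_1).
π(6649)/π(758) = 856/134 ≈ 6.3881;  PNT prediction ≈ 6.6077.

π(758) = 134 and π(6649) = 856, so π(6649)/π(758) ≈ 6.3881. The PNT-predicted ratio is (6649/ln(6649)) / (758/ln(758)) ≈ 6.6077. The two agree to within a few percent, as expected.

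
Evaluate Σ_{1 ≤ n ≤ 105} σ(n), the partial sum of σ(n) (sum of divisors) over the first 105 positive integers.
Σ_{n ≤ 105} σ(n) = 9123

Compute σ(n) for each 1 ≤ n ≤ 105: σ(1) = 1, σ(2) = 3, σ(3) = 4, σ(4) = 7, σ(5) = 6, σ(6) = 12, σ(7) = 8, σ(8) = 15, σ(9) = 13, σ(10) = 18, σ(11) = 12, σ(12) = 28, σ(13) = 14, σ(14) = 24, σ(15) = 24, σ(16) = 31, σ(17) = 18, σ(18) = 39, σ(19) = 20, σ(20) = 42, σ(21) = 32, σ(22) = 36, σ(23) = 24, σ(24) = 60, σ(25) = 31, σ(26) = 42, σ(27) = 40, σ(28) = 56, σ(29) = 30, σ(30) = 72, σ(31) = 32, σ(32) = 63, σ(33) = 48, σ(34) = 54, σ(35) = 48, σ(36) = 91, σ(37) = 38, σ(38) = 60, σ(39) = 56, σ(40) = 90, σ(41) = 42, σ(42) = 96, σ(43) = 44, σ(44) = 84, σ(45) = 78, σ(46) = 72, σ(47) = 48, σ(48) = 124, σ(49) = 57, σ(50) = 93, σ(51) = 72, σ(52) = 98, σ(53) = 54, σ(54) = 120, σ(55) = 72, σ(56) = 120, σ(57) = 80, σ(58) = 90, σ(59) = 60, σ(60) = 168, σ(61) = 62, σ(62) = 96, σ(63) = 104, σ(64) = 127, σ(65) = 84, σ(66) = 144, σ(67) = 68, σ(68) = 126, σ(69) = 96, σ(70) = 144, σ(71) = 72, σ(72) = 195, σ(73) = 74, σ(74) = 114, σ(75) = 124, σ(76) = 140, σ(77) = 96, σ(78) = 168, σ(79) = 80, σ(80) = 186, σ(81) = 121, σ(82) = 126, σ(83) = 84, σ(84) = 224, σ(85) = 108, σ(86) = 132, σ(87) = 120, σ(88) = 180, σ(89) = 90, σ(90) = 234, σ(91) = 112, σ(92) = 168, σ(93) = 128, σ(94) = 144, σ(95) = 120, σ(96) = 252, σ(97) = 98, σ(98) = 171, σ(99) = 156, σ(100) = 217, σ(101) = 102, σ(102) = 216, σ(103) = 104, σ(104) = 210, σ(105) = 192. Summing all 105 values: 9123. (Average order: Σ_{n ≤ x} σ(n) ~ (π²/12) x². For x = 105, (π²/12)·105² ≈ 9067.70.)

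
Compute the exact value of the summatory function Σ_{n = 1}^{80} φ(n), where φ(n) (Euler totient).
Σ_{n ≤ 80} φ(n) = 1966

Compute φ(n) for each 1 ≤ n ≤ 80: φ(1) = 1, φ(2) = 1, φ(3) = 2, φ(4) = 2, φ(5) = 4, φ(6) = 2, φ(7) = 6, φ(8) = 4, φ(9) = 6, φ(10) = 4, φ(11) = 10, φ(12) = 4, φ(13) = 12, φ(14) = 6, φ(15) = 8, φ(16) = 8, φ(17) = 16, φ(18) = 6, φ(19) = 18, φ(20) = 8, φ(21) = 12, φ(22) = 10, φ(23) = 22, φ(24) = 8, φ(25) = 20, φ(26) = 12, φ(27) = 18, φ(28) = 12, φ(29) = 28, φ(30) = 8, φ(31) = 30, φ(32) = 16, φ(33) = 20, φ(34) = 16, φ(35) = 24, φ(36) = 12, φ(37) = 36, φ(38) = 18, φ(39) = 24, φ(40) = 16, φ(41) = 40, φ(42) = 12, φ(43) = 42, φ(44) = 20, φ(45) = 24, φ(46) = 22, φ(47) = 46, φ(48) = 16, φ(49) = 42, φ(50) = 20, φ(51) = 32, φ(52) = 24, φ(53) = 52, φ(54) = 18, φ(55) = 40, φ(56) = 24, φ(57) = 36, φ(58) = 28, φ(59) = 58, φ(60) = 16, φ(61) = 60, φ(62) = 30, φ(63) = 36, φ(64) = 32, φ(65) = 48, φ(66) = 20, φ(67) = 66, φ(68) = 32, φ(69) = 44, φ(70) = 24, φ(71) = 70, φ(72) = 24, φ(73) = 72, φ(74) = 36, φ(75) = 40, φ(76) = 36, φ(77) = 60, φ(78) = 24, φ(79) = 78, φ(80) = 32. Summing all 80 values: 1966. (Average order: Σ_{n ≤ x} φ(n) ~ (3/π²) x². For x = 80, (3/π²)·80² ≈ 1945.37.)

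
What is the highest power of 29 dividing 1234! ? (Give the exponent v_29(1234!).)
v_29(1234!) = 43

Legendre's formula: v_p(n!) = Σ_{k ≥ 1} ⌊n / p^k⌋. For p = 29, n = 1234, the terms are:
  ⌊1234/29^1⌋ = ⌊1234/29⌋ = 42
  ⌊1234/29^2⌋ = ⌊1234/841⌋ = 1
(the next term ⌊1234/29^3⌋ = 0, terminating the sum). Summing: v_29(1234!) = 42 + 1 = 43.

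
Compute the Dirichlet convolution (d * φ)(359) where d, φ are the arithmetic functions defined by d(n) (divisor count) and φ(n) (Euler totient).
(d * φ)(359) = 360

Divisors of 359: [1, 359]. For each d | 359:
  d = 1: d(1) · φ(359/1) = 1 · 358 = 358
  d = 359: d(359) · φ(359/359) = 2 · 1 = 2
Summing: (d * φ)(359) = 358 + 2 = 360.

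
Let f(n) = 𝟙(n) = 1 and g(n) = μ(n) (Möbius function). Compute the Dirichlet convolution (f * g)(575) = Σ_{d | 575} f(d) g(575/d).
(𝟙 * μ)(575) = 0

Divisors of 575: [1, 5, 23, 25, 115, 575]. For each d | 575:
  d = 1: 𝟙(1) · μ(575/1) = 1 · 0 = 0
  d = 5: 𝟙(5) · μ(575/5) = 1 · 1 = 1
  d = 23: 𝟙(23) · μ(575/23) = 1 · 0 = 0
  d = 25: 𝟙(25) · μ(575/25) = 1 · -1 = -1
  d = 115: 𝟙(115) · μ(575/115) = 1 · -1 = -1
  d = 575: 𝟙(575) · μ(575/575) = 1 · 1 = 1
Summing: (𝟙 * μ)(575) = 0 + 1 + 0 + -1 + -1 + 1 = 0.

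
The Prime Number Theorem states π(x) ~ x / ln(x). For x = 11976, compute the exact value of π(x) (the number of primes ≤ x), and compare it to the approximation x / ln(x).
π(11976) = 1436;  x/ln(x) ≈ 1275.31;  relative error ≈ 11.19%.

Directly count primes up to 11976: π(11976) = 1436. The PNT approximation gives 11976/ln(11976) ≈ 11976/9.39066 ≈ 1275.31. Relative error (π(x) − x/ln(x)) / π(x) ≈ 11.19%; the approximation is known to undercount slightly (Li(x) is a better estimate).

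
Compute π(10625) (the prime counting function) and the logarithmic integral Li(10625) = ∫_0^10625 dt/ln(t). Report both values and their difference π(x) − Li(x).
π(10625) = 1295;  Li(10625) ≈ 1313.77;  π(x) − Li(x) ≈ -18.77.

Direct count of primes ≤ 10625 gives π(10625) = 1295. Numerical evaluation of the logarithmic integral gives Li(10625) ≈ 1313.77. The difference π(x) − Li(x) ≈ -18.77 is typically negative for small/moderate x (Li(x) overestimates), though Littlewood's theorem shows this sign changes infinitely often.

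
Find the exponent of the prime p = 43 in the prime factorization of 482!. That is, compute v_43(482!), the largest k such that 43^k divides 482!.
v_43(482!) = 11

Legendre's formula: v_p(n!) = Σ_{k ≥ 1} ⌊n / p^k⌋. For p = 43, n = 482, the terms are:
  ⌊482/43^1⌋ = ⌊482/43⌋ = 11
(the next term ⌊482/43^2⌋ = 0, terminating the sum). Summing: v_43(482!) = 11 = 11.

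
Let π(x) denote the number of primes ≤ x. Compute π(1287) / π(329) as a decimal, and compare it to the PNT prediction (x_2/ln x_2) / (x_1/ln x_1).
π(1287)/π(329) = 208/66 ≈ 3.1515;  PNT prediction ≈ 3.1666.

π(329) = 66 and π(1287) = 208, so π(1287)/π(329) ≈ 3.1515. The PNT-predicted ratio is (1287/ln(1287)) / (329/ln(329)) ≈ 3.1666. The two agree to within a few percent, as expected.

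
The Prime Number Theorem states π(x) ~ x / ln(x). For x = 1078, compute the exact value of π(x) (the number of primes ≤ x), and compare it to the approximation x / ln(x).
π(1078) = 180;  x/ln(x) ≈ 154.38;  relative error ≈ 14.23%.

Directly count primes up to 1078: π(1078) = 180. The PNT approximation gives 1078/ln(1078) ≈ 1078/6.98286 ≈ 154.38. Relative error (π(x) − x/ln(x)) / π(x) ≈ 14.23%; the approximation is known to undercount slightly (Li(x) is a better estimate).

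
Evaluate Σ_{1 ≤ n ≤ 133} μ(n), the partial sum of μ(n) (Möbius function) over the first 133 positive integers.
Σ_{n ≤ 133} μ(n) = -2

Compute μ(n) for each 1 ≤ n ≤ 133: μ(1) = 1, μ(2) = -1, μ(3) = -1, μ(4) = 0, μ(5) = -1, μ(6) = 1, μ(7) = -1, μ(8) = 0, μ(9) = 0, μ(10) = 1, μ(11) = -1, μ(12) = 0, μ(13) = -1, μ(14) = 1, μ(15) = 1, μ(16) = 0, μ(17) = -1, μ(18) = 0, μ(19) = -1, μ(20) = 0, μ(21) = 1, μ(22) = 1, μ(23) = -1, μ(24) = 0, μ(25) = 0, μ(26) = 1, μ(27) = 0, μ(28) = 0, μ(29) = -1, μ(30) = -1, μ(31) = -1, μ(32) = 0, μ(33) = 1, μ(34) = 1, μ(35) = 1, μ(36) = 0, μ(37) = -1, μ(38) = 1, μ(39) = 1, μ(40) = 0, μ(41) = -1, μ(42) = -1, μ(43) = -1, μ(44) = 0, μ(45) = 0, μ(46) = 1, μ(47) = -1, μ(48) = 0, μ(49) = 0, μ(50) = 0, μ(51) = 1, μ(52) = 0, μ(53) = -1, μ(54) = 0, μ(55) = 1, μ(56) = 0, μ(57) = 1, μ(58) = 1, μ(59) = -1, μ(60) = 0, μ(61) = -1, μ(62) = 1, μ(63) = 0, μ(64) = 0, μ(65) = 1, μ(66) = -1, μ(67) = -1, μ(68) = 0, μ(69) = 1, μ(70) = -1, μ(71) = -1, μ(72) = 0, μ(73) = -1, μ(74) = 1, μ(75) = 0, μ(76) = 0, μ(77) = 1, μ(78) = -1, μ(79) = -1, μ(80) = 0, μ(81) = 0, μ(82) = 1, μ(83) = -1, μ(84) = 0, μ(85) = 1, μ(86) = 1, μ(87) = 1, μ(88) = 0, μ(89) = -1, μ(90) = 0, μ(91) = 1, μ(92) = 0, μ(93) = 1, μ(94) = 1, μ(95) = 1, μ(96) = 0, μ(97) = -1, μ(98) = 0, μ(99) = 0, μ(100) = 0, μ(101) = -1, μ(102) = -1, μ(103) = -1, μ(104) = 0, μ(105) = -1, μ(106) = 1, μ(107) = -1, μ(108) = 0, μ(109) = -1, μ(110) = -1, μ(111) = 1, μ(112) = 0, μ(113) = -1, μ(114) = -1, μ(115) = 1, μ(116) = 0, μ(117) = 0, μ(118) = 1, μ(119) = 1, μ(120) = 0, μ(121) = 0, μ(122) = 1, μ(123) = 1, μ(124) = 0, μ(125) = 0, μ(126) = 0, μ(127) = -1, μ(128) = 0, μ(129) = 1, μ(130) = -1, μ(131) = -1, μ(132) = 0, μ(133) = 1. Summing all 133 values: -2. (Mertens function M(x) = Σ_{n ≤ x} μ(n); on average M(x) should be small (PNT ⟺ M(x) = o(x)).)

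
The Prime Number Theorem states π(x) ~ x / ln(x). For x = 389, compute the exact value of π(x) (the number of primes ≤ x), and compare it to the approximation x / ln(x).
π(389) = 77;  x/ln(x) ≈ 65.23;  relative error ≈ 15.29%.

Directly count primes up to 389: π(389) = 77. The PNT approximation gives 389/ln(389) ≈ 389/5.96358 ≈ 65.23. Relative error (π(x) − x/ln(x)) / π(x) ≈ 15.29%; the approximation is known to undercount slightly (Li(x) is a better estimate).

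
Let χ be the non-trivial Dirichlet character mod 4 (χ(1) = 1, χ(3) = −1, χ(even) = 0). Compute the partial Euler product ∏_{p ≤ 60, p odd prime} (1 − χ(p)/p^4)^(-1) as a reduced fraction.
∏ = 183445748413257490575399266073534557279290897400455519407927913/185496494900685179853577258476392044643206802826790649934643200

The odd primes p ≤ 60 are [3, 5, 7, 11, 13, 17, 19, 23, 29, 31, 37, 41, 43, 47, 53, 59]. For each, χ(p) = 1 if p ≡ 1 mod 4, χ(p) = −1 if p ≡ 3 mod 4. Taking (1 − χ(p)/p^4)^(-1) = p^4/(p^4 − χ(p)): (1 − (-1)/3^4)^(-1) · (1 − (1)/5^4)^(-1) · (1 − (-1)/7^4)^(-1) · (1 − (-1)/11^4)^(-1) · (1 − (1)/13^4)^(-1) · (1 − (1)/17^4)^(-1) · (1 − (-1)/19^4)^(-1) · (1 − (-1)/23^4)^(-1) · (1 − (1)/29^4)^(-1) · (1 − (-1)/31^4)^(-1) · (1 − (1)/37^4)^(-1) · (1 − (1)/41^4)^(-1) · (1 − (-1)/43^4)^(-1) · (1 − (-1)/47^4)^(-1) · (1 − (1)/53^4)^(-1) · (1 − (-1)/59^4)^(-1) = 183445748413257490575399266073534557279290897400455519407927913/185496494900685179853577258476392044643206802826790649934643200.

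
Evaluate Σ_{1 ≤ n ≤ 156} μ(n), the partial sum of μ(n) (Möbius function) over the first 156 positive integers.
Σ_{n ≤ 156} μ(n) = -1

Compute μ(n) for each 1 ≤ n ≤ 156: μ(1) = 1, μ(2) = -1, μ(3) = -1, μ(4) = 0, μ(5) = -1, μ(6) = 1, μ(7) = -1, μ(8) = 0, μ(9) = 0, μ(10) = 1, μ(11) = -1, μ(12) = 0, μ(13) = -1, μ(14) = 1, μ(15) = 1, μ(16) = 0, μ(17) = -1, μ(18) = 0, μ(19) = -1, μ(20) = 0, μ(21) = 1, μ(22) = 1, μ(23) = -1, μ(24) = 0, μ(25) = 0, μ(26) = 1, μ(27) = 0, μ(28) = 0, μ(29) = -1, μ(30) = -1, μ(31) = -1, μ(32) = 0, μ(33) = 1, μ(34) = 1, μ(35) = 1, μ(36) = 0, μ(37) = -1, μ(38) = 1, μ(39) = 1, μ(40) = 0, μ(41) = -1, μ(42) = -1, μ(43) = -1, μ(44) = 0, μ(45) = 0, μ(46) = 1, μ(47) = -1, μ(48) = 0, μ(49) = 0, μ(50) = 0, μ(51) = 1, μ(52) = 0, μ(53) = -1, μ(54) = 0, μ(55) = 1, μ(56) = 0, μ(57) = 1, μ(58) = 1, μ(59) = -1, μ(60) = 0, μ(61) = -1, μ(62) = 1, μ(63) = 0, μ(64) = 0, μ(65) = 1, μ(66) = -1, μ(67) = -1, μ(68) = 0, μ(69) = 1, μ(70) = -1, μ(71) = -1, μ(72) = 0, μ(73) = -1, μ(74) = 1, μ(75) = 0, μ(76) = 0, μ(77) = 1, μ(78) = -1, μ(79) = -1, μ(80) = 0, μ(81) = 0, μ(82) = 1, μ(83) = -1, μ(84) = 0, μ(85) = 1, μ(86) = 1, μ(87) = 1, μ(88) = 0, μ(89) = -1, μ(90) = 0, μ(91) = 1, μ(92) = 0, μ(93) = 1, μ(94) = 1, μ(95) = 1, μ(96) = 0, μ(97) = -1, μ(98) = 0, μ(99) = 0, μ(100) = 0, μ(101) = -1, μ(102) = -1, μ(103) = -1, μ(104) = 0, μ(105) = -1, μ(106) = 1, μ(107) = -1, μ(108) = 0, μ(109) = -1, μ(110) = -1, μ(111) = 1, μ(112) = 0, μ(113) = -1, μ(114) = -1, μ(115) = 1, μ(116) = 0, μ(117) = 0, μ(118) = 1, μ(119) = 1, μ(120) = 0, μ(121) = 0, μ(122) = 1, μ(123) = 1, μ(124) = 0, μ(125) = 0, μ(126) = 0, μ(127) = -1, μ(128) = 0, μ(129) = 1, μ(130) = -1, μ(131) = -1, μ(132) = 0, μ(133) = 1, μ(134) = 1, μ(135) = 0, μ(136) = 0, μ(137) = -1, μ(138) = -1, μ(139) = -1, μ(140) = 0, μ(141) = 1, μ(142) = 1, μ(143) = 1, μ(144) = 0, μ(145) = 1, μ(146) = 1, μ(147) = 0, μ(148) = 0, μ(149) = -1, μ(150) = 0, μ(151) = -1, μ(152) = 0, μ(153) = 0, μ(154) = -1, μ(155) = 1, μ(156) = 0. Summing all 156 values: -1. (Mertens function M(x) = Σ_{n ≤ x} μ(n); on average M(x) should be small (PNT ⟺ M(x) = o(x)).)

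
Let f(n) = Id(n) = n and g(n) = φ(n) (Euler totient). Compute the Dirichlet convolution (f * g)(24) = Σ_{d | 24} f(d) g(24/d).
(Id * φ)(24) = 100

Divisors of 24: [1, 2, 3, 4, 6, 8, 12, 24]. For each d | 24:
  d = 1: Id(1) · φ(24/1) = 1 · 8 = 8
  d = 2: Id(2) · φ(24/2) = 2 · 4 = 8
  d = 3: Id(3) · φ(24/3) = 3 · 4 = 12
  d = 4: Id(4) · φ(24/4) = 4 · 2 = 8
  d = 6: Id(6) · φ(24/6) = 6 · 2 = 12
  d = 8: Id(8) · φ(24/8) = 8 · 2 = 16
  d = 12: Id(12) · φ(24/12) = 12 · 1 = 12
  d = 24: Id(24) · φ(24/24) = 24 · 1 = 24
Summing: (Id * φ)(24) = 8 + 8 + 12 + 8 + 12 + 16 + 12 + 24 = 100.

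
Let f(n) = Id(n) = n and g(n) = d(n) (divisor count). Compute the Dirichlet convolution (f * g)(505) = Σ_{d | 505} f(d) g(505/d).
(Id * d)(505) = 721

Divisors of 505: [1, 5, 101, 505]. For each d | 505:
  d = 1: Id(1) · d(505/1) = 1 · 4 = 4
  d = 5: Id(5) · d(505/5) = 5 · 2 = 10
  d = 101: Id(101) · d(505/101) = 101 · 2 = 202
  d = 505: Id(505) · d(505/505) = 505 · 1 = 505
Summing: (Id * d)(505) = 4 + 10 + 202 + 505 = 721.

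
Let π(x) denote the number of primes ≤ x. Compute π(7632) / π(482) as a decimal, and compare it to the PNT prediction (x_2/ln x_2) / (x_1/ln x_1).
π(7632)/π(482) = 968/92 ≈ 10.5217;  PNT prediction ≈ 10.9419.

π(482) = 92 and π(7632) = 968, so π(7632)/π(482) ≈ 10.5217. The PNT-predicted ratio is (7632/ln(7632)) / (482/ln(482)) ≈ 10.9419. The two agree to within a few percent, as expected.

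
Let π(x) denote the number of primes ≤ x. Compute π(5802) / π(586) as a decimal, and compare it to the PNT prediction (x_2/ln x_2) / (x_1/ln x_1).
π(5802)/π(586) = 761/106 ≈ 7.1792;  PNT prediction ≈ 7.2816.

π(586) = 106 and π(5802) = 761, so π(5802)/π(586) ≈ 7.1792. The PNT-predicted ratio is (5802/ln(5802)) / (586/ln(586)) ≈ 7.2816. The two agree to within a few percent, as expected.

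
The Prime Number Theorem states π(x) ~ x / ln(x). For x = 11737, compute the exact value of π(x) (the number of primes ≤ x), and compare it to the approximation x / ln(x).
π(11737) = 1408;  x/ln(x) ≈ 1252.55;  relative error ≈ 11.04%.

Directly count primes up to 11737: π(11737) = 1408. The PNT approximation gives 11737/ln(11737) ≈ 11737/9.37050 ≈ 1252.55. Relative error (π(x) − x/ln(x)) / π(x) ≈ 11.04%; the approximation is known to undercount slightly (Li(x) is a better estimate).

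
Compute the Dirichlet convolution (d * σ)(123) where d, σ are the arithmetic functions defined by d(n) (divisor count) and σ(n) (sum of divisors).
(d * σ)(123) = 264

Divisors of 123: [1, 3, 41, 123]. For each d | 123:
  d = 1: d(1) · σ(123/1) = 1 · 168 = 168
  d = 3: d(3) · σ(123/3) = 2 · 42 = 84
  d = 41: d(41) · σ(123/41) = 2 · 4 = 8
  d = 123: d(123) · σ(123/123) = 4 · 1 = 4
Summing: (d * σ)(123) = 168 + 84 + 8 + 4 = 264.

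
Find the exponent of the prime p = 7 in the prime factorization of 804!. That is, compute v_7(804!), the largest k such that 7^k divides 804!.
v_7(804!) = 132

Legendre's formula: v_p(n!) = Σ_{k ≥ 1} ⌊n / p^k⌋. For p = 7, n = 804, the terms are:
  ⌊804/7^1⌋ = ⌊804/7⌋ = 114
  ⌊804/7^2⌋ = ⌊804/49⌋ = 16
  ⌊804/7^3⌋ = ⌊804/343⌋ = 2
(the next term ⌊804/7^4⌋ = 0, terminating the sum). Summing: v_7(804!) = 114 + 16 + 2 = 132.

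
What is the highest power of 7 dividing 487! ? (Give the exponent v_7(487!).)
v_7(487!) = 79

Legendre's formula: v_p(n!) = Σ_{k ≥ 1} ⌊n / p^k⌋. For p = 7, n = 487, the terms are:
  ⌊487/7^1⌋ = ⌊487/7⌋ = 69
  ⌊487/7^2⌋ = ⌊487/49⌋ = 9
  ⌊487/7^3⌋ = ⌊487/343⌋ = 1
(the next term ⌊487/7^4⌋ = 0, terminating the sum). Summing: v_7(487!) = 69 + 9 + 1 = 79.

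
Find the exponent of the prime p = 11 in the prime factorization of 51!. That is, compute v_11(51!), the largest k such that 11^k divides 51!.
v_11(51!) = 4

Legendre's formula: v_p(n!) = Σ_{k ≥ 1} ⌊n / p^k⌋. For p = 11, n = 51, the terms are:
  ⌊51/11^1⌋ = ⌊51/11⌋ = 4
(the next term ⌊51/11^2⌋ = 0, terminating the sum). Summing: v_11(51!) = 4 = 4.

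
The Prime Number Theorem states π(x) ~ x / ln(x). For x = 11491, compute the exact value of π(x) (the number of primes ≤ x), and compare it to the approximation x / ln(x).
π(11491) = 1386;  x/ln(x) ≈ 1229.07;  relative error ≈ 11.32%.

Directly count primes up to 11491: π(11491) = 1386. The PNT approximation gives 11491/ln(11491) ≈ 11491/9.34932 ≈ 1229.07. Relative error (π(x) − x/ln(x)) / π(x) ≈ 11.32%; the approximation is known to undercount slightly (Li(x) is a better estimate).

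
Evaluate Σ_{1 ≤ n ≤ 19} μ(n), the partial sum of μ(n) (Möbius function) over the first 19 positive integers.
Σ_{n ≤ 19} μ(n) = -3

Compute μ(n) for each 1 ≤ n ≤ 19: μ(1) = 1, μ(2) = -1, μ(3) = -1, μ(4) = 0, μ(5) = -1, μ(6) = 1, μ(7) = -1, μ(8) = 0, μ(9) = 0, μ(10) = 1, μ(11) = -1, μ(12) = 0, μ(13) = -1, μ(14) = 1, μ(15) = 1, μ(16) = 0, μ(17) = -1, μ(18) = 0, μ(19) = -1. Summing all 19 values: -3. (Mertens function M(x) = Σ_{n ≤ x} μ(n); on average M(x) should be small (PNT ⟺ M(x) = o(x)).)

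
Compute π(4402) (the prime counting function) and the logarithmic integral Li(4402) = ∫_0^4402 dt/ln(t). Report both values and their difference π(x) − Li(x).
π(4402) = 599;  Li(4402) ≈ 613.55;  π(x) − Li(x) ≈ -14.55.

Direct count of primes ≤ 4402 gives π(4402) = 599. Numerical evaluation of the logarithmic integral gives Li(4402) ≈ 613.55. The difference π(x) − Li(x) ≈ -14.55 is typically negative for small/moderate x (Li(x) overestimates), though Littlewood's theorem shows this sign changes infinitely often.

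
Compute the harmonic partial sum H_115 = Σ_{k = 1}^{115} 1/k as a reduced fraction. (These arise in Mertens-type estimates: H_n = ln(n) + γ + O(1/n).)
H_115 = 92573227274776723505600817476549419778817513966049/17379782769567790172972927968296006432665936992320

Direct summation: H_115 = 1 + 1/2 + ... + 1/115. The least common denominator is lcm(1, ..., 115) = 955888052326228459513511038256280353796626534577600; over this denominator the numerator is 955888052326228459513511038256280353796626534577600 + 477944026163114229756755519128140176898313267288800 + 318629350775409486504503679418760117932208844859200 + 238972013081557114878377759564070088449156633644400 + 191177610465245691902702207651256070759325306915520 + 159314675387704743252251839709380058966104422429600 + 136555436046604065644787291179468621970946647796800 + 119486006540778557439188879782035044224578316822200 + 106209783591803162168167893139586705977402948286400 + 95588805232622845951351103825628035379662653457760 + 86898913847838950864864639841480032163329684961600 + 79657337693852371626125919854690029483052211214800 + 73529850178940650731808541404329257984355887275200 + 68277718023302032822393645589734310985473323898400 + 63725870155081897300900735883752023586441768971840 + 59743003270389278719594439891017522112289158411100 + 56228708960366379971383002250369432576272149092800 + 53104891795901581084083946569793352988701474143200 + 50309897490854129448079528329277913357717186030400 + 47794402616311422975675551912814017689831326728880 + 45518478682201355214929097059822873990315549265600 + 43449456923919475432432319920740016081664842480800 + 41560350101140367804935262532881754512896805851200 + 39828668846926185813062959927345014741526105607400 + 38235522093049138380540441530251214151865061383104 + 36764925089470325365904270702164628992177943637600 + 35403261197267720722722631046528901992467649428800 + 34138859011651016411196822794867155492736661949200 + 32961656976766498603914173732975184613676777054400 + 31862935077540948650450367941876011793220884485920 + 30835098462136401919790678653428398509568597889600 + 29871501635194639359797219945508761056144579205550 + 28966304615946316954954879947160010721109894987200 + 28114354480183189985691501125184716288136074546400 + 27311087209320813128957458235893724394189329559360 + 26552445897950790542041973284896676494350737071600 + 25834812225033201608473271304223793345854771204800 + 25154948745427064724039764164638956678858593015200 + 24509950059646883577269513801443085994785295758400 + 23897201308155711487837775956407008844915663364440 + 23314342739664108768622220445275130580405525233600 + 22759239341100677607464548529911436995157774632800 + 22229954705261126965430489261773961716200617083200 + 21724728461959737716216159960370008040832421240400 + 21241956718360632433633578627917341195480589657280 + 20780175050570183902467631266440877256448402925600 + 20338043666515499138585341239495326676523968820800 + 19914334423463092906531479963672507370763052803700 + 19507919435229152234969613025638374567278092542400 + 19117761046524569190270220765125607075932530691552 + 18742902986788793323794334083456477525424049697600 + 18382462544735162682952135351082314496088971818800 + 18035623628796763387047378080307176486728802539200 + 17701630598633860361361315523264450996233824714400 + 17379782769567790172972927968296006432665936992320 + 17069429505825508205598411397433577746368330974600 + 16769965830284709816026509443092637785905728676800 + 16480828488383249301957086866487592306838388527200 + 16201492412308956940906966750106446674519093806400 + 15931467538770474325225183970938005896610442242960 + 15670295939774237041205098987807874652403713681600 + 15417549231068200959895339326714199254784298944800 + 15172826227400451738309699019940957996771849755200 + 14935750817597319679898609972754380528072289602775 + 14705970035788130146361708280865851596871177455040 + 14483152307973158477477439973580005360554947493600 + 14266985855615350141992702063526572444725769172800 + 14057177240091594992845750562592358144068037273200 + 13853450033713455934978420844293918170965601950400 + 13655543604660406564478729117946862197094664779680 + 13463212004594767035401563919102540194318683585600 + 13276222948975395271020986642448338247175368535800 + 13094356881181211774157685455565484298583925131200 + 12917406112516600804236635652111896672927385602400 + 12745174031016379460180147176750404717288353794368 + 12577474372713532362019882082319478339429296507600 + 12414130549691278694980662834497147451904240708800 + 12254975029823441788634756900721542997392647879200 + 12099848763623145057133051117168105744261095374400 + 11948600654077855743918887978203504422457831682220 + 11801087065755906907574210348842967330822549809600 + 11657171369832054384311110222637565290202762616800 + 11516723522002752524259169135617835587911163067200 + 11379619670550338803732274264955718497578887316400 + 11245741792073275994276600450073886515254429818560 + 11114977352630563482715244630886980858100308541600 + 10987218992255499534638057910991728204558925684800 + 10862364230979868858108079980185004020416210620200 + 10740315194676724264196753238834610716816028478400 + 10620978359180316216816789313958670597740294828640 + 10504264311277235818829791629189893997765126753600 + 10390087525285091951233815633220438628224201462800 + 10278366154045467306596892884476132836522865963200 + 10169021833257749569292670619747663338261984410400 + 10061979498170825889615905665855582671543437206080 + 9957167211731546453265739981836253685381526401850 + 9854516003363179994984649878930725296872438500800 + 9753959717614576117484806512819187283639046271200 + 9655434871982105651651626649053336907036631662400 + 9558880523262284595135110382562803537966265345776 + 9464238141843846133797138992636439146501252817600 + 9371451493394396661897167041728238762712024848800 + 9280466527439111257412728526760003434918704219200 + 9191231272367581341476067675541157248044485909400 + 9103695736440271042985819411964574798063109853120 + 9017811814398381693523689040153588243364401269600 + 8933533199310546350593561105198881811183425556800 + 8850815299316930180680657761632225498116912357200 + 8769615158956224399206523286754865631161711326400 + 8689891384783895086486463984148003216332968496160 + 8611604075011067202824423768074597781951590401600 + 8534714752912754102799205698716788873184165487300 + 8459186303771933270031071135011330564571916235200 + 8384982915142354908013254721546318892952864338400 + 8312070020228073560987052506576350902579361170240 = 5091527500112719792808044961210218087834963268132695, so H_115 = 5091527500112719792808044961210218087834963268132695/955888052326228459513511038256280353796626534577600; reducing by gcd(5091527500112719792808044961210218087834963268132695, 955888052326228459513511038256280353796626534577600) = 55 gives 92573227274776723505600817476549419778817513966049/17379782769567790172972927968296006432665936992320 ≈ 5.32649. (The PNT-adjacent estimate ln(115) + γ ≈ 5.32215 matches within O(1/n).)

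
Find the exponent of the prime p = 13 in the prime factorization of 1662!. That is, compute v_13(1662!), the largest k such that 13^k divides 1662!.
v_13(1662!) = 136

Legendre's formula: v_p(n!) = Σ_{k ≥ 1} ⌊n / p^k⌋. For p = 13, n = 1662, the terms are:
  ⌊1662/13^1⌋ = ⌊1662/13⌋ = 127
  ⌊1662/13^2⌋ = ⌊1662/169⌋ = 9
(the next term ⌊1662/13^3⌋ = 0, terminating the sum). Summing: v_13(1662!) = 127 + 9 = 136.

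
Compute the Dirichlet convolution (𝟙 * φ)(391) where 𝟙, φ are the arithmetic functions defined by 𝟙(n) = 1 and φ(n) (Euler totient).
(𝟙 * φ)(391) = 391

Divisors of 391: [1, 17, 23, 391]. For each d | 391:
  d = 1: 𝟙(1) · φ(391/1) = 1 · 352 = 352
  d = 17: 𝟙(17) · φ(391/17) = 1 · 22 = 22
  d = 23: 𝟙(23) · φ(391/23) = 1 · 16 = 16
  d = 391: 𝟙(391) · φ(391/391) = 1 · 1 = 1
Summing: (𝟙 * φ)(391) = 352 + 22 + 16 + 1 = 391.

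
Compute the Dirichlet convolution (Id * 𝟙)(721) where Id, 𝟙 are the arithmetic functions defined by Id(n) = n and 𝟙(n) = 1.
(Id * 𝟙)(721) = 832

Divisors of 721: [1, 7, 103, 721]. For each d | 721:
  d = 1: Id(1) · 𝟙(721/1) = 1 · 1 = 1
  d = 7: Id(7) · 𝟙(721/7) = 7 · 1 = 7
  d = 103: Id(103) · 𝟙(721/103) = 103 · 1 = 103
  d = 721: Id(721) · 𝟙(721/721) = 721 · 1 = 721
Summing: (Id * 𝟙)(721) = 1 + 7 + 103 + 721 = 832.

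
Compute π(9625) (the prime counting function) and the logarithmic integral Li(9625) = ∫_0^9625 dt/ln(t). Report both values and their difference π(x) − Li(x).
π(9625) = 1188;  Li(9625) ≈ 1205.34;  π(x) − Li(x) ≈ -17.34.

Direct count of primes ≤ 9625 gives π(9625) = 1188. Numerical evaluation of the logarithmic integral gives Li(9625) ≈ 1205.34. The difference π(x) − Li(x) ≈ -17.34 is typically negative for small/moderate x (Li(x) overestimates), though Littlewood's theorem shows this sign changes infinitely often.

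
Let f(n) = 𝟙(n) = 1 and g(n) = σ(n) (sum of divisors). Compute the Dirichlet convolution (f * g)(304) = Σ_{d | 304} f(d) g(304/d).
(𝟙 * σ)(304) = 1197

Divisors of 304: [1, 2, 4, 8, 16, 19, 38, 76, 152, 304]. For each d | 304:
  d = 1: 𝟙(1) · σ(304/1) = 1 · 620 = 620
  d = 2: 𝟙(2) · σ(304/2) = 1 · 300 = 300
  d = 4: 𝟙(4) · σ(304/4) = 1 · 140 = 140
  d = 8: 𝟙(8) · σ(304/8) = 1 · 60 = 60
  d = 16: 𝟙(16) · σ(304/16) = 1 · 20 = 20
  d = 19: 𝟙(19) · σ(304/19) = 1 · 31 = 31
  d = 38: 𝟙(38) · σ(304/38) = 1 · 15 = 15
  d = 76: 𝟙(76) · σ(304/76) = 1 · 7 = 7
  d = 152: 𝟙(152) · σ(304/152) = 1 · 3 = 3
  d = 304: 𝟙(304) · σ(304/304) = 1 · 1 = 1
Summing: (𝟙 * σ)(304) = 620 + 300 + 140 + 60 + 20 + 31 + 15 + 7 + 3 + 1 = 1197.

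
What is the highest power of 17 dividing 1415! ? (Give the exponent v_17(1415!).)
v_17(1415!) = 87

Legendre's formula: v_p(n!) = Σ_{k ≥ 1} ⌊n / p^k⌋. For p = 17, n = 1415, the terms are:
  ⌊1415/17^1⌋ = ⌊1415/17⌋ = 83
  ⌊1415/17^2⌋ = ⌊1415/289⌋ = 4
(the next term ⌊1415/17^3⌋ = 0, terminating the sum). Summing: v_17(1415!) = 83 + 4 = 87.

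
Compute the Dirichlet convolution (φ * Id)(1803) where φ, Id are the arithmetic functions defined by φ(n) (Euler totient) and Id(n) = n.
(φ * Id)(1803) = 6005

Divisors of 1803: [1, 3, 601, 1803]. For each d | 1803:
  d = 1: φ(1) · Id(1803/1) = 1 · 1803 = 1803
  d = 3: φ(3) · Id(1803/3) = 2 · 601 = 1202
  d = 601: φ(601) · Id(1803/601) = 600 · 3 = 1800
  d = 1803: φ(1803) · Id(1803/1803) = 1200 · 1 = 1200
Summing: (φ * Id)(1803) = 1803 + 1202 + 1800 + 1200 = 6005.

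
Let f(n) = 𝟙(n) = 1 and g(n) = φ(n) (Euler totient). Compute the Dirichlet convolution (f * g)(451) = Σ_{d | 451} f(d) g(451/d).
(𝟙 * φ)(451) = 451

Divisors of 451: [1, 11, 41, 451]. For each d | 451:
  d = 1: 𝟙(1) · φ(451/1) = 1 · 400 = 400
  d = 11: 𝟙(11) · φ(451/11) = 1 · 40 = 40
  d = 41: 𝟙(41) · φ(451/41) = 1 · 10 = 10
  d = 451: 𝟙(451) · φ(451/451) = 1 · 1 = 1
Summing: (𝟙 * φ)(451) = 400 + 40 + 10 + 1 = 451.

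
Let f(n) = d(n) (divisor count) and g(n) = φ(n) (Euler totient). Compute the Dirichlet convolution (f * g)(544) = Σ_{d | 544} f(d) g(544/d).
(d * φ)(544) = 1134

Divisors of 544: [1, 2, 4, 8, 16, 17, 32, 34, 68, 136, 272, 544]. For each d | 544:
  d = 1: d(1) · φ(544/1) = 1 · 256 = 256
  d = 2: d(2) · φ(544/2) = 2 · 128 = 256
  d = 4: d(4) · φ(544/4) = 3 · 64 = 192
  d = 8: d(8) · φ(544/8) = 4 · 32 = 128
  d = 16: d(16) · φ(544/16) = 5 · 16 = 80
  d = 17: d(17) · φ(544/17) = 2 · 16 = 32
  d = 32: d(32) · φ(544/32) = 6 · 16 = 96
  d = 34: d(34) · φ(544/34) = 4 · 8 = 32
  d = 68: d(68) · φ(544/68) = 6 · 4 = 24
  d = 136: d(136) · φ(544/136) = 8 · 2 = 16
  d = 272: d(272) · φ(544/272) = 10 · 1 = 10
  d = 544: d(544) · φ(544/544) = 12 · 1 = 12
Summing: (d * φ)(544) = 256 + 256 + 192 + 128 + 80 + 32 + 96 + 32 + 24 + 16 + 10 + 12 = 1134.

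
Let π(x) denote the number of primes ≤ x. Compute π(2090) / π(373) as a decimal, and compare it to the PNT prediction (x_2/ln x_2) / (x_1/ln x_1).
π(2090)/π(373) = 316/74 ≈ 4.2703;  PNT prediction ≈ 4.3401.

π(373) = 74 and π(2090) = 316, so π(2090)/π(373) ≈ 4.2703. The PNT-predicted ratio is (2090/ln(2090)) / (373/ln(373)) ≈ 4.3401. The two agree to within a few percent, as expected.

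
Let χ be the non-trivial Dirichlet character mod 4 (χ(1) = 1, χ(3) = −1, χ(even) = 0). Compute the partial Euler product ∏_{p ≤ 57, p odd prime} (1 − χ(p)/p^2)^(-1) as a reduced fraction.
∏ = 6080498115610191266973991/6635764829241999360000000

The odd primes p ≤ 57 are [3, 5, 7, 11, 13, 17, 19, 23, 29, 31, 37, 41, 43, 47, 53]. For each, χ(p) = 1 if p ≡ 1 mod 4, χ(p) = −1 if p ≡ 3 mod 4. Taking (1 − χ(p)/p^2)^(-1) = p^2/(p^2 − χ(p)): (1 − (-1)/3^2)^(-1) · (1 − (1)/5^2)^(-1) · (1 − (-1)/7^2)^(-1) · (1 − (-1)/11^2)^(-1) · (1 − (1)/13^2)^(-1) · (1 − (1)/17^2)^(-1) · (1 − (-1)/19^2)^(-1) · (1 − (-1)/23^2)^(-1) · (1 − (1)/29^2)^(-1) · (1 − (-1)/31^2)^(-1) · (1 − (1)/37^2)^(-1) · (1 − (1)/41^2)^(-1) · (1 − (-1)/43^2)^(-1) · (1 − (-1)/47^2)^(-1) · (1 − (1)/53^2)^(-1) = 6080498115610191266973991/6635764829241999360000000.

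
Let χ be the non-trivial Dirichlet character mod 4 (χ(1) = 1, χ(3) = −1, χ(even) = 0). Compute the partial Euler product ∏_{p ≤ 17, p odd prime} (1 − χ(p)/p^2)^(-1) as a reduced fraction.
∏ = 41368327/44974080

The odd primes p ≤ 17 are [3, 5, 7, 11, 13, 17]. For each, χ(p) = 1 if p ≡ 1 mod 4, χ(p) = −1 if p ≡ 3 mod 4. Taking (1 − χ(p)/p^2)^(-1) = p^2/(p^2 − χ(p)): (1 − (-1)/3^2)^(-1) · (1 − (1)/5^2)^(-1) · (1 − (-1)/7^2)^(-1) · (1 − (-1)/11^2)^(-1) · (1 − (1)/13^2)^(-1) · (1 − (1)/17^2)^(-1) = 41368327/44974080.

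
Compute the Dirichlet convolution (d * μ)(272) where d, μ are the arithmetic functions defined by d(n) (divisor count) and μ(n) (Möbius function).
(d * μ)(272) = 1

Divisors of 272: [1, 2, 4, 8, 16, 17, 34, 68, 136, 272]. For each d | 272:
  d = 1: d(1) · μ(272/1) = 1 · 0 = 0
  d = 2: d(2) · μ(272/2) = 2 · 0 = 0
  d = 4: d(4) · μ(272/4) = 3 · 0 = 0
  d = 8: d(8) · μ(272/8) = 4 · 1 = 4
  d = 16: d(16) · μ(272/16) = 5 · -1 = -5
  d = 17: d(17) · μ(272/17) = 2 · 0 = 0
  d = 34: d(34) · μ(272/34) = 4 · 0 = 0
  d = 68: d(68) · μ(272/68) = 6 · 0 = 0
  d = 136: d(136) · μ(272/136) = 8 · -1 = -8
  d = 272: d(272) · μ(272/272) = 10 · 1 = 10
Summing: (d * μ)(272) = 0 + 0 + 0 + 4 + -5 + 0 + 0 + 0 + -8 + 10 = 1.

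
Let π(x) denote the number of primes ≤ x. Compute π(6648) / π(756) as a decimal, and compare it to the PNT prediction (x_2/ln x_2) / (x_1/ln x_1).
π(6648)/π(756) = 856/133 ≈ 6.4361;  PNT prediction ≈ 6.6217.

π(756) = 133 and π(6648) = 856, so π(6648)/π(756) ≈ 6.4361. The PNT-predicted ratio is (6648/ln(6648)) / (756/ln(756)) ≈ 6.6217. The two agree to within a few percent, as expected.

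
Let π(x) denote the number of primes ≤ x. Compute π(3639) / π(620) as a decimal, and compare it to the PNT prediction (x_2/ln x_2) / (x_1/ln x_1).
π(3639)/π(620) = 509/114 ≈ 4.4649;  PNT prediction ≈ 4.6025.

π(620) = 114 and π(3639) = 509, so π(3639)/π(620) ≈ 4.4649. The PNT-predicted ratio is (3639/ln(3639)) / (620/ln(620)) ≈ 4.6025. The two agree to within a few percent, as expected.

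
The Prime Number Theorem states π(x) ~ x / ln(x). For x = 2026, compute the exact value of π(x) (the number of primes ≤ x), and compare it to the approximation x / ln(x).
π(2026) = 306;  x/ln(x) ≈ 266.10;  relative error ≈ 13.04%.

Directly count primes up to 2026: π(2026) = 306. The PNT approximation gives 2026/ln(2026) ≈ 2026/7.61382 ≈ 266.10. Relative error (π(x) − x/ln(x)) / π(x) ≈ 13.04%; the approximation is known to undercount slightly (Li(x) is a better estimate).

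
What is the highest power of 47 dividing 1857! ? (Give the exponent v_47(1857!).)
v_47(1857!) = 39

Legendre's formula: v_p(n!) = Σ_{k ≥ 1} ⌊n / p^k⌋. For p = 47, n = 1857, the terms are:
  ⌊1857/47^1⌋ = ⌊1857/47⌋ = 39
(the next term ⌊1857/47^2⌋ = 0, terminating the sum). Summing: v_47(1857!) = 39 = 39.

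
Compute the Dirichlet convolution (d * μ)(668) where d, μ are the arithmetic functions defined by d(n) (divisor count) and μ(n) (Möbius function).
(d * μ)(668) = 1

Divisors of 668: [1, 2, 4, 167, 334, 668]. For each d | 668:
  d = 1: d(1) · μ(668/1) = 1 · 0 = 0
  d = 2: d(2) · μ(668/2) = 2 · 1 = 2
  d = 4: d(4) · μ(668/4) = 3 · -1 = -3
  d = 167: d(167) · μ(668/167) = 2 · 0 = 0
  d = 334: d(334) · μ(668/334) = 4 · -1 = -4
  d = 668: d(668) · μ(668/668) = 6 · 1 = 6
Summing: (d * μ)(668) = 0 + 2 + -3 + 0 + -4 + 6 = 1.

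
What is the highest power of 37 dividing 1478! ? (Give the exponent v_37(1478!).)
v_37(1478!) = 40

Legendre's formula: v_p(n!) = Σ_{k ≥ 1} ⌊n / p^k⌋. For p = 37, n = 1478, the terms are:
  ⌊1478/37^1⌋ = ⌊1478/37⌋ = 39
  ⌊1478/37^2⌋ = ⌊1478/1369⌋ = 1
(the next term ⌊1478/37^3⌋ = 0, terminating the sum). Summing: v_37(1478!) = 39 + 1 = 40.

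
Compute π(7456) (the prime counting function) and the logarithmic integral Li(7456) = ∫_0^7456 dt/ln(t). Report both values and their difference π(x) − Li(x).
π(7456) = 943;  Li(7456) ≈ 965.65;  π(x) − Li(x) ≈ -22.65.

Direct count of primes ≤ 7456 gives π(7456) = 943. Numerical evaluation of the logarithmic integral gives Li(7456) ≈ 965.65. The difference π(x) − Li(x) ≈ -22.65 is typically negative for small/moderate x (Li(x) overestimates), though Littlewood's theorem shows this sign changes infinitely often.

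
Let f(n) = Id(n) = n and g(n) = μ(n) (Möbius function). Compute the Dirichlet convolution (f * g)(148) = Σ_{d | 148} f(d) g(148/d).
(Id * μ)(148) = 72

Divisors of 148: [1, 2, 4, 37, 74, 148]. For each d | 148:
  d = 1: Id(1) · μ(148/1) = 1 · 0 = 0
  d = 2: Id(2) · μ(148/2) = 2 · 1 = 2
  d = 4: Id(4) · μ(148/4) = 4 · -1 = -4
  d = 37: Id(37) · μ(148/37) = 37 · 0 = 0
  d = 74: Id(74) · μ(148/74) = 74 · -1 = -74
  d = 148: Id(148) · μ(148/148) = 148 · 1 = 148
Summing: (Id * μ)(148) = 0 + 2 + -4 + 0 + -74 + 148 = 72.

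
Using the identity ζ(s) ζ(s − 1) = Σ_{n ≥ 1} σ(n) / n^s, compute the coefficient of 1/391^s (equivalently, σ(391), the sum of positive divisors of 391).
σ(391) = 432

In the product (Σ m^0/m^s)(Σ k / k^s) = Σ (Σ_{d | n} d) / n^s, the coefficient of 1/n^s is σ(n) = Σ_{d | n} d. For n = 391, divisors are [1, 17, 23, 391]; summing: σ(391) = 432.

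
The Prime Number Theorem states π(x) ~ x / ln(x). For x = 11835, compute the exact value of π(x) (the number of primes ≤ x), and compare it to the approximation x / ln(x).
π(11835) = 1420;  x/ln(x) ≈ 1261.89;  relative error ≈ 11.13%.

Directly count primes up to 11835: π(11835) = 1420. The PNT approximation gives 11835/ln(11835) ≈ 11835/9.37882 ≈ 1261.89. Relative error (π(x) − x/ln(x)) / π(x) ≈ 11.13%; the approximation is known to undercount slightly (Li(x) is a better estimate).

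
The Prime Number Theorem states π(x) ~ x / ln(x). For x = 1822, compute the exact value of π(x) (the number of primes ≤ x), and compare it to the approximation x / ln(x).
π(1822) = 280;  x/ln(x) ≈ 242.68;  relative error ≈ 13.33%.

Directly count primes up to 1822: π(1822) = 280. The PNT approximation gives 1822/ln(1822) ≈ 1822/7.50769 ≈ 242.68. Relative error (π(x) − x/ln(x)) / π(x) ≈ 13.33%; the approximation is known to undercount slightly (Li(x) is a better estimate).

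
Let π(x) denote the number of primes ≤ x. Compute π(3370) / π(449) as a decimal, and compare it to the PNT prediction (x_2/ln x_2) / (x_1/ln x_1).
π(3370)/π(449) = 474/87 ≈ 5.4483;  PNT prediction ≈ 5.6431.

π(449) = 87 and π(3370) = 474, so π(3370)/π(449) ≈ 5.4483. The PNT-predicted ratio is (3370/ln(3370)) / (449/ln(449)) ≈ 5.6431. The two agree to within a few percent, as expected.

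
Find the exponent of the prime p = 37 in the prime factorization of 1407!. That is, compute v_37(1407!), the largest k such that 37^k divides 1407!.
v_37(1407!) = 39

Legendre's formula: v_p(n!) = Σ_{k ≥ 1} ⌊n / p^k⌋. For p = 37, n = 1407, the terms are:
  ⌊1407/37^1⌋ = ⌊1407/37⌋ = 38
  ⌊1407/37^2⌋ = ⌊1407/1369⌋ = 1
(the next term ⌊1407/37^3⌋ = 0, terminating the sum). Summing: v_37(1407!) = 38 + 1 = 39.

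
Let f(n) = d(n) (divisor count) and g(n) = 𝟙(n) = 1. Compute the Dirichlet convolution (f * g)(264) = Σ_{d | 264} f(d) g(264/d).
(d * 𝟙)(264) = 90

Divisors of 264: [1, 2, 3, 4, 6, 8, 11, 12, 22, 24, 33, 44, 66, 88, 132, 264]. For each d | 264:
  d = 1: d(1) · 𝟙(264/1) = 1 · 1 = 1
  d = 2: d(2) · 𝟙(264/2) = 2 · 1 = 2
  d = 3: d(3) · 𝟙(264/3) = 2 · 1 = 2
  d = 4: d(4) · 𝟙(264/4) = 3 · 1 = 3
  d = 6: d(6) · 𝟙(264/6) = 4 · 1 = 4
  d = 8: d(8) · 𝟙(264/8) = 4 · 1 = 4
  d = 11: d(11) · 𝟙(264/11) = 2 · 1 = 2
  d = 12: d(12) · 𝟙(264/12) = 6 · 1 = 6
  d = 22: d(22) · 𝟙(264/22) = 4 · 1 = 4
  d = 24: d(24) · 𝟙(264/24) = 8 · 1 = 8
  d = 33: d(33) · 𝟙(264/33) = 4 · 1 = 4
  d = 44: d(44) · 𝟙(264/44) = 6 · 1 = 6
  d = 66: d(66) · 𝟙(264/66) = 8 · 1 = 8
  d = 88: d(88) · 𝟙(264/88) = 8 · 1 = 8
  d = 132: d(132) · 𝟙(264/132) = 12 · 1 = 12
  d = 264: d(264) · 𝟙(264/264) = 16 · 1 = 16
Summing: (d * 𝟙)(264) = 1 + 2 + 2 + 3 + 4 + 4 + 2 + 6 + 4 + 8 + 4 + 6 + 8 + 8 + 12 + 16 = 90.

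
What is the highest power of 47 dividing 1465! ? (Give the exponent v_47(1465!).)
v_47(1465!) = 31

Legendre's formula: v_p(n!) = Σ_{k ≥ 1} ⌊n / p^k⌋. For p = 47, n = 1465, the terms are:
  ⌊1465/47^1⌋ = ⌊1465/47⌋ = 31
(the next term ⌊1465/47^2⌋ = 0, terminating the sum). Summing: v_47(1465!) = 31 = 31.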